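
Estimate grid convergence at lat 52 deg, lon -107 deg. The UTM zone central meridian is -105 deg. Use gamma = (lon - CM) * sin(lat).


gamma = (-107 - -105) * sin(52) = -2 * 0.788011 = -1.576 degrees

-1.576 degrees


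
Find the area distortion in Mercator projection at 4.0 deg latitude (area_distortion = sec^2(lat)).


area_distortion = 1/cos^2(4.0) = 1.005

1.005


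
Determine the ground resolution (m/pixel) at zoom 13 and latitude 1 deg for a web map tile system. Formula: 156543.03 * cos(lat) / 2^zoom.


res = 156543.03 * cos(1) / 2^13 = 156543.03 * 0.9998477 / 8192 = 19.11 m/pixel

19.11 m/pixel


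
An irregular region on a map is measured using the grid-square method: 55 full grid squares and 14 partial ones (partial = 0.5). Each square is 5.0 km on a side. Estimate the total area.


effective squares = 55 + 14 * 0.5 = 62.0
area = 62.0 * 25.0 = 1550.0 km^2

1550.0 km^2


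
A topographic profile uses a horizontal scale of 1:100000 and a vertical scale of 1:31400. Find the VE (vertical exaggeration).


VE = horizontal_scale / vertical_scale = 100000 / 31400 ≈ 3.2

3.2x


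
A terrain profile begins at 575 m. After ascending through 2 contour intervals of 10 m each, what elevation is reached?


elevation = 575 + 2 * 10 = 595 m

595 m


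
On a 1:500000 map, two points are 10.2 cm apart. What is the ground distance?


ground = 10.2 cm * 500000 / 100 = 51000.0 m = 51.0 km

51.0 km


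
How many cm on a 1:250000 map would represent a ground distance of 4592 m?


map_cm = 4592 * 100 / 250000 = 1.8368 cm ≈ 1.84 cm

1.84 cm


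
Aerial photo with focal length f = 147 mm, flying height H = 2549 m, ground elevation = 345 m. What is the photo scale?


scale = f / (H - h) = 147 mm / 2204 m = 147 / 2204000 = 1:14993

1:14993


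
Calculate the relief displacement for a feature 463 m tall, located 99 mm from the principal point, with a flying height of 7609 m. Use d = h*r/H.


d = h * r / H = 463 * 99 / 7609 = 6.02 mm

6.02 mm


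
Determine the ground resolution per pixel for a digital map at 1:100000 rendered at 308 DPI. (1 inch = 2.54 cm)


pixel_cm = 2.54 / 308 ≈ 0.008247 cm
ground = pixel_cm * 100000 / 100 = 2.54 * 100000 / (308 * 100) = 254000 / 30800 ≈ 8.25 m

8.25 m


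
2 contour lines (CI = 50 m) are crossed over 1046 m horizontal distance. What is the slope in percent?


elevation change = 2 * 50 = 100 m
slope = 100 / 1046 * 100 = 9.6%

9.6%


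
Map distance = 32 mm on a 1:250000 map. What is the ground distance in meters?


ground = 32 mm * 250000 / 1000 = 8000.0 m

8000.0 m


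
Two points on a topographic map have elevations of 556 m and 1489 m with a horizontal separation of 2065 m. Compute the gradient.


gradient = (1489 - 556) / 2065 = 933 / 2065 = 0.4518

0.4518


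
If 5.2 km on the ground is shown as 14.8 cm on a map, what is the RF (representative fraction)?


ground = 5.2 km = 520000 cm; RF denominator = ground / map = 520000 / 14.8 ≈ 35135; RF = 1:35135

1:35135


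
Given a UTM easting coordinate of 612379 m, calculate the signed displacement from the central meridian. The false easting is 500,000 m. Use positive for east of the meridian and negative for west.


displacement = 612379 - 500000 = 112379 m

112379 m


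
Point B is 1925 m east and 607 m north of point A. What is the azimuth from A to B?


az = atan2(1925, 607) = 72.5 deg
adjusted to 0-360: 72.5 degrees

72.5 degrees


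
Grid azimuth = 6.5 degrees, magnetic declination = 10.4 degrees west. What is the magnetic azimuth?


magnetic azimuth = grid azimuth - declination (east +ve)
mag_az = 6.5 - -10.4 = 16.9 degrees

16.9 degrees


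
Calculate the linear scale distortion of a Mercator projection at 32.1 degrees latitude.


SF = 1 / cos(32.1) = 1 / 0.847122 = 1.18

1.18


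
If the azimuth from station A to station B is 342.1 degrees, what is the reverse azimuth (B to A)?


back azimuth = (342.1 + 180) mod 360 = 162.1 degrees

162.1 degrees


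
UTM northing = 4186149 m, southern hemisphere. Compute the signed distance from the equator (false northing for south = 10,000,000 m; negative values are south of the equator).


For southern: actual = 4186149 - 10000000 = -5813851 m

-5813851 m


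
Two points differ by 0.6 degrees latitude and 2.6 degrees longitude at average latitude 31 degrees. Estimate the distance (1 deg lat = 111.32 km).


dlat_km = 0.6 * 111.32 = 66.792
dlon_km = 2.6 * 111.32 * cos(31) ≈ 248.092
dist = sqrt(66.792^2 + 248.092^2) ≈ 256.9 km

256.9 km


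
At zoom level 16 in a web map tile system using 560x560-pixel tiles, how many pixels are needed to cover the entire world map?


tiles per axis = 2^16 = 65536
total tiles = 65536^2 = 4294967296
pixels per axis = 65536 * 560 = 36700160
total pixels = 36700160^2 = 1346901744025600

1346901744025600 pixels


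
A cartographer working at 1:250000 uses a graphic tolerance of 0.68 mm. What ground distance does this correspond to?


ground = 0.68 mm * 250000 / 1000 = 170.0 m

170.0 m


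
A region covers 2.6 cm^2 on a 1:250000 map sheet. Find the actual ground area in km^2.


ground_area = 2.6 * (250000/100)^2 = 16250000.0 m^2 = 16.25 km^2

16.25 km^2


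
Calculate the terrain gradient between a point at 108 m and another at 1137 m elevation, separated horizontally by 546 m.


gradient = (1137 - 108) / 546 = 1029 / 546 = 1.8846

1.8846


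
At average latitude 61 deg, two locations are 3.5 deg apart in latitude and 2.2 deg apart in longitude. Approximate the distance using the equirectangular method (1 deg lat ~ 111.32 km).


dlat_km = 3.5 * 111.32 = 389.62
dlon_km = 2.2 * 111.32 * cos(61) ≈ 118.732
dist = sqrt(389.62^2 + 118.732^2) ≈ 407.3 km

407.3 km


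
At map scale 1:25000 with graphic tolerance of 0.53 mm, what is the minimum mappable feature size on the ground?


ground = 0.53 mm * 25000 / 1000 = 13.25 m

13.25 m


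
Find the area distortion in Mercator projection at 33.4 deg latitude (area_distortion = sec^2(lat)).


area_distortion = 1/cos^2(33.4) = 1.435

1.435


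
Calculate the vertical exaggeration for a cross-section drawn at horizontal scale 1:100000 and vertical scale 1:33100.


VE = horizontal_scale / vertical_scale = 100000 / 33100 ≈ 3.0

3.0x


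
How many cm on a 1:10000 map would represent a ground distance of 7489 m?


map_cm = 7489 * 100 / 10000 = 74.89 cm

74.89 cm


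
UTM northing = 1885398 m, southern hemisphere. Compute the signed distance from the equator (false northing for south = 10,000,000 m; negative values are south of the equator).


For southern: actual = 1885398 - 10000000 = -8114602 m

-8114602 m


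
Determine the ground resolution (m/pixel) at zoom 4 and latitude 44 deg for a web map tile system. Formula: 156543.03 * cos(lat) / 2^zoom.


res = 156543.03 * cos(44) / 2^4 = 156543.03 * 0.7193398 / 16 = 7037.98 m/pixel

7037.98 m/pixel


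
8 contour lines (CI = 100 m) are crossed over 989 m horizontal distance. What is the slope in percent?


elevation change = 8 * 100 = 800 m
slope = 800 / 989 * 100 = 80.9%

80.9%


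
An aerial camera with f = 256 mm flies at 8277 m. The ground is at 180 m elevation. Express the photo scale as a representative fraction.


scale = f / (H - h) = 256 mm / 8097 m = 256 / 8097000 = 1:31629

1:31629


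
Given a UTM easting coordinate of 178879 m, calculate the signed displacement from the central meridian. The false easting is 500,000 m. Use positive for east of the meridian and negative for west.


displacement = 178879 - 500000 = -321121 m

-321121 m


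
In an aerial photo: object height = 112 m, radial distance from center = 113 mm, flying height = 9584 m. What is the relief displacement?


d = h * r / H = 112 * 113 / 9584 = 1.32 mm

1.32 mm


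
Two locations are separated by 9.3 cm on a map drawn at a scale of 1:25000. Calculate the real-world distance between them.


ground = 9.3 cm * 25000 / 100 = 2325.0 m = 2.325 km

2.325 km


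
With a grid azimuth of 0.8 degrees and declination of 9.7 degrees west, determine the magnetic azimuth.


magnetic azimuth = grid azimuth - declination (east +ve)
mag_az = 0.8 - -9.7 = 10.5 degrees

10.5 degrees


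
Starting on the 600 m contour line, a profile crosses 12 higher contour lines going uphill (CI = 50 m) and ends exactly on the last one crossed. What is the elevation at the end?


elevation = 600 + 12 * 50 = 1200 m

1200 m


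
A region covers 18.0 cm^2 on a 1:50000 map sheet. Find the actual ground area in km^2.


ground_area = 18.0 * (50000/100)^2 = 4500000.0 m^2 = 4.5 km^2

4.5 km^2


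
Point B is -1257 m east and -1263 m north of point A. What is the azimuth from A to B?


az = atan2(-1257, -1263) = -135.1 deg
adjusted to 0-360: 224.9 degrees

224.9 degrees


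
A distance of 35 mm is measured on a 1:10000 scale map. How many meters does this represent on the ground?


ground = 35 mm * 10000 / 1000 = 350.0 m

350.0 m


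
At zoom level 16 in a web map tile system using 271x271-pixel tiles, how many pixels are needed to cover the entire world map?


tiles per axis = 2^16 = 65536
total tiles = 65536^2 = 4294967296
pixels per axis = 65536 * 271 = 17760256
total pixels = 17760256^2 = 315426693185536

315426693185536 pixels


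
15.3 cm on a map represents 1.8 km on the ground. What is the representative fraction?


ground = 1.8 km = 180000 cm; RF denominator = ground / map = 180000 / 15.3 ≈ 11765; RF = 1:11765

1:11765


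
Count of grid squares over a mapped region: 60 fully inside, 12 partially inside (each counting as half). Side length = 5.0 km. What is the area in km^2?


effective squares = 60 + 12 * 0.5 = 66.0
area = 66.0 * 25.0 = 1650.0 km^2

1650.0 km^2


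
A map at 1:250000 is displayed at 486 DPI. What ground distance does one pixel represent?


pixel_cm = 2.54 / 486 ≈ 0.005226 cm
ground = pixel_cm * 250000 / 100 = 2.54 * 250000 / (486 * 100) = 635000 / 48600 ≈ 13.07 m

13.07 m


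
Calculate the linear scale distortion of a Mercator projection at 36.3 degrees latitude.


SF = 1 / cos(36.3) = 1 / 0.805928 = 1.241

1.241


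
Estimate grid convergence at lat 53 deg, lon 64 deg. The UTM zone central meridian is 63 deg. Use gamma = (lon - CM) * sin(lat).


gamma = (64 - 63) * sin(53) = 1 * 0.798636 = 0.799 degrees

0.799 degrees


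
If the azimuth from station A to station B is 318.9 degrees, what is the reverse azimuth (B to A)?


back azimuth = (318.9 + 180) mod 360 = 138.9 degrees

138.9 degrees


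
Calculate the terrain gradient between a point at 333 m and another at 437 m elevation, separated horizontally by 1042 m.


gradient = (437 - 333) / 1042 = 104 / 1042 = 0.0998

0.0998


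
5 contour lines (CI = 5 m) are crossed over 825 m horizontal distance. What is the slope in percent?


elevation change = 5 * 5 = 25 m
slope = 25 / 825 * 100 = 3.0%

3.0%


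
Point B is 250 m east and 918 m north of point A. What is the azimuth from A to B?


az = atan2(250, 918) = 15.2 deg
adjusted to 0-360: 15.2 degrees

15.2 degrees


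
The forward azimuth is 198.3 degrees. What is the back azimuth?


back azimuth = (198.3 + 180) mod 360 = 18.3 degrees

18.3 degrees


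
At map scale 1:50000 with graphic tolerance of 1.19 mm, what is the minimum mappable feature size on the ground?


ground = 1.19 mm * 50000 / 1000 = 59.5 m

59.5 m


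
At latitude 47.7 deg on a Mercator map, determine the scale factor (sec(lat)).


SF = 1 / cos(47.7) = 1 / 0.673013 = 1.486

1.486


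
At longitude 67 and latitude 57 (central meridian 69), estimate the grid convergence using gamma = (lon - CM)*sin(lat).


gamma = (67 - 69) * sin(57) = -2 * 0.838671 = -1.677 degrees

-1.677 degrees


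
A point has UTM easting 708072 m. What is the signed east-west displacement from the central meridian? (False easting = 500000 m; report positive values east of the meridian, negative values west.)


displacement = 708072 - 500000 = 208072 m

208072 m


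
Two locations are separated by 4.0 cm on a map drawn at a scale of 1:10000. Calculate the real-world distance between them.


ground = 4.0 cm * 10000 / 100 = 400.0 m

400.0 m


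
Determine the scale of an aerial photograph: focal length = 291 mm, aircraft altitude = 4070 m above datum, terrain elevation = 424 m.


scale = f / (H - h) = 291 mm / 3646 m = 291 / 3646000 = 1:12529

1:12529


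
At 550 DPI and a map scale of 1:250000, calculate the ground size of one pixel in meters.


pixel_cm = 2.54 / 550 ≈ 0.004618 cm
ground = pixel_cm * 250000 / 100 = 2.54 * 250000 / (550 * 100) = 635000 / 55000 ≈ 11.55 m

11.55 m


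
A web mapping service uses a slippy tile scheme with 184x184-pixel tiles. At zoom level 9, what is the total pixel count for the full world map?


tiles per axis = 2^9 = 512
total tiles = 512^2 = 262144
pixels per axis = 512 * 184 = 94208
total pixels = 94208^2 = 8875147264

8875147264 pixels


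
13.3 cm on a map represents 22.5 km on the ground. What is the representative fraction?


ground = 22.5 km = 2250000 cm; RF denominator = ground / map = 2250000 / 13.3 ≈ 169173; RF = 1:169173

1:169173


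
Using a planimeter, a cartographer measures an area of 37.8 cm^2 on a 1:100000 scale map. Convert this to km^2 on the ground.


ground_area = 37.8 * (100000/100)^2 = 37800000.0 m^2 = 37.8 km^2

37.8 km^2


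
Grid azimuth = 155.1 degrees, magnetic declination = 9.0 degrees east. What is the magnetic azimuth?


magnetic azimuth = grid azimuth - declination (east +ve)
mag_az = 155.1 - 9.0 = 146.1 degrees

146.1 degrees


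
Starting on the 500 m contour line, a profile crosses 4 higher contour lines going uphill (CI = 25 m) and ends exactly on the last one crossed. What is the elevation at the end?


elevation = 500 + 4 * 25 = 600 m

600 m


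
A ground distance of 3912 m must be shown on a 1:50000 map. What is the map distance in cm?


map_cm = 3912 * 100 / 50000 = 7.824 cm ≈ 7.82 cm

7.82 cm


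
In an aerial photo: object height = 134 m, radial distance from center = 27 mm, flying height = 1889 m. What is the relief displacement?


d = h * r / H = 134 * 27 / 1889 = 1.92 mm

1.92 mm


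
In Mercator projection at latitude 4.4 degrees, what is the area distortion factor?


area_distortion = 1/cos^2(4.4) = 1.006

1.006


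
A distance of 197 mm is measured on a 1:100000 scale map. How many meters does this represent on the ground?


ground = 197 mm * 100000 / 1000 = 19700.0 m

19700.0 m


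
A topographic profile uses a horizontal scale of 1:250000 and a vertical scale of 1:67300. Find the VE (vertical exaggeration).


VE = horizontal_scale / vertical_scale = 250000 / 67300 ≈ 3.7

3.7x


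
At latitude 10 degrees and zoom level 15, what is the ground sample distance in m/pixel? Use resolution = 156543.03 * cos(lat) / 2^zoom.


res = 156543.03 * cos(10) / 2^15 = 156543.03 * 0.98480775 / 32768 = 4.7 m/pixel

4.7 m/pixel


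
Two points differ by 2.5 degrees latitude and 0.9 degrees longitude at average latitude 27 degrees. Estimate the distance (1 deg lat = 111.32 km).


dlat_km = 2.5 * 111.32 = 278.3
dlon_km = 0.9 * 111.32 * cos(27) ≈ 89.268
dist = sqrt(278.3^2 + 89.268^2) ≈ 292.3 km

292.3 km


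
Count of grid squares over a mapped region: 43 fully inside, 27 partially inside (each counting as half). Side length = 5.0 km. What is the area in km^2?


effective squares = 43 + 27 * 0.5 = 56.5
area = 56.5 * 25.0 = 1412.5 km^2

1412.5 km^2


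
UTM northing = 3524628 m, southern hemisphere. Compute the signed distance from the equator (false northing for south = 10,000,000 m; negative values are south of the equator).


For southern: actual = 3524628 - 10000000 = -6475372 m

-6475372 m


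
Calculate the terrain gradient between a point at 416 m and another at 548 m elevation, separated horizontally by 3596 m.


gradient = (548 - 416) / 3596 = 132 / 3596 = 0.0367

0.0367


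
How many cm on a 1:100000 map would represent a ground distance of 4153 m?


map_cm = 4153 * 100 / 100000 = 4.153 cm ≈ 4.15 cm

4.15 cm


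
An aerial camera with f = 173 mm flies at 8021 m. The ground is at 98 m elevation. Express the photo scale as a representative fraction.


scale = f / (H - h) = 173 mm / 7923 m = 173 / 7923000 = 1:45798

1:45798


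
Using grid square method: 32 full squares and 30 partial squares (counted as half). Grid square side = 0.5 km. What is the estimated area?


effective squares = 32 + 30 * 0.5 = 47.0
area = 47.0 * 0.25 = 11.75 km^2

11.75 km^2


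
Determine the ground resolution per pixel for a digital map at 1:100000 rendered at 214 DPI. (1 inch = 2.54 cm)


pixel_cm = 2.54 / 214 ≈ 0.011869 cm
ground = pixel_cm * 100000 / 100 = 2.54 * 100000 / (214 * 100) = 254000 / 21400 ≈ 11.87 m

11.87 m


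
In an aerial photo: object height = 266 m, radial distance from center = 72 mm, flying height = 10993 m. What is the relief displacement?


d = h * r / H = 266 * 72 / 10993 = 1.74 mm

1.74 mm


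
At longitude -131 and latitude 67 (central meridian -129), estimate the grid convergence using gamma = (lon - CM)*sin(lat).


gamma = (-131 - -129) * sin(67) = -2 * 0.920505 = -1.841 degrees

-1.841 degrees


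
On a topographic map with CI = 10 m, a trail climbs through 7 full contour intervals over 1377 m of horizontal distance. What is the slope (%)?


elevation change = 7 * 10 = 70 m
slope = 70 / 1377 * 100 = 5.1%

5.1%


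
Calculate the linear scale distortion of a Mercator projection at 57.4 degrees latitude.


SF = 1 / cos(57.4) = 1 / 0.538771 = 1.856

1.856


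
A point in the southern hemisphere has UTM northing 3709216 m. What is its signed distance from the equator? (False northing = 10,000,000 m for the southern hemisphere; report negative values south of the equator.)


For southern: actual = 3709216 - 10000000 = -6290784 m

-6290784 m


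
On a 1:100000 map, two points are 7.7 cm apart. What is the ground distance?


ground = 7.7 cm * 100000 / 100 = 7700.0 m = 7.7 km

7.7 km


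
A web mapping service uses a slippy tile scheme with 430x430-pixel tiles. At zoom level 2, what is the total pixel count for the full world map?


tiles per axis = 2^2 = 4
total tiles = 4^2 = 16
pixels per axis = 4 * 430 = 1720
total pixels = 1720^2 = 2958400

2958400 pixels


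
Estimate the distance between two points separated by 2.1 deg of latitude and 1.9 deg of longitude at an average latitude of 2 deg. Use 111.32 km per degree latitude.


dlat_km = 2.1 * 111.32 = 233.772
dlon_km = 1.9 * 111.32 * cos(2) ≈ 211.379
dist = sqrt(233.772^2 + 211.379^2) ≈ 315.2 km

315.2 km


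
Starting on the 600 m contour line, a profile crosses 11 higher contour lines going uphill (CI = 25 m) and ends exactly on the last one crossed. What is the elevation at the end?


elevation = 600 + 11 * 25 = 875 m

875 m


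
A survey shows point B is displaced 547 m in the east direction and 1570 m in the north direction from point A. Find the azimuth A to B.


az = atan2(547, 1570) = 19.2 deg
adjusted to 0-360: 19.2 degrees

19.2 degrees


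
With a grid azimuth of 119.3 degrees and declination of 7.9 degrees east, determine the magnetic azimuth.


magnetic azimuth = grid azimuth - declination (east +ve)
mag_az = 119.3 - 7.9 = 111.4 degrees

111.4 degrees


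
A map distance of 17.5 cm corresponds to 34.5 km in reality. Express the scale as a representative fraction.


ground = 34.5 km = 3450000 cm; RF denominator = ground / map = 3450000 / 17.5 ≈ 197143; RF = 1:197143

1:197143


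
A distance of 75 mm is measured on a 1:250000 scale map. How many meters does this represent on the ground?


ground = 75 mm * 250000 / 1000 = 18750.0 m

18750.0 m


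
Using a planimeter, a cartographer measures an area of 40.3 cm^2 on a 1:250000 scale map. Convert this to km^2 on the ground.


ground_area = 40.3 * (250000/100)^2 = 251875000.0 m^2 = 251.875 km^2

251.875 km^2


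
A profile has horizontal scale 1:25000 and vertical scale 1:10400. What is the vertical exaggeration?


VE = horizontal_scale / vertical_scale = 25000 / 10400 ≈ 2.4

2.4x


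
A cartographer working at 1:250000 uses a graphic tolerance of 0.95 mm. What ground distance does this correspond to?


ground = 0.95 mm * 250000 / 1000 = 237.5 m

237.5 m


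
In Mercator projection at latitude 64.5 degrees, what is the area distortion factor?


area_distortion = 1/cos^2(64.5) = 5.395

5.395


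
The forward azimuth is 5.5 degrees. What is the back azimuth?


back azimuth = (5.5 + 180) mod 360 = 185.5 degrees

185.5 degrees


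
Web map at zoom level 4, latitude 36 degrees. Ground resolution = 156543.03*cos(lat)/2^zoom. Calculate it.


res = 156543.03 * cos(36) / 2^4 = 156543.03 * 0.80901699 / 16 = 7915.37 m/pixel

7915.37 m/pixel


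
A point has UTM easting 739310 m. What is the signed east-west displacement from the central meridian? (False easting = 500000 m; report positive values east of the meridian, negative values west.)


displacement = 739310 - 500000 = 239310 m

239310 m


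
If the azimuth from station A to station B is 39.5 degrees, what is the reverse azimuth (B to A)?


back azimuth = (39.5 + 180) mod 360 = 219.5 degrees

219.5 degrees


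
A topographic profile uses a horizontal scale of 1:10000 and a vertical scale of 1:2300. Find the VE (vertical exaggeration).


VE = horizontal_scale / vertical_scale = 10000 / 2300 ≈ 4.3

4.3x


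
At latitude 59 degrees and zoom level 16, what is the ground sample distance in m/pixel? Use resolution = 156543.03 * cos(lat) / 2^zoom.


res = 156543.03 * cos(59) / 2^16 = 156543.03 * 0.51503807 / 65536 = 1.23 m/pixel

1.23 m/pixel


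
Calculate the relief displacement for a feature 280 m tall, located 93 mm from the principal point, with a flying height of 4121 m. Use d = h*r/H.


d = h * r / H = 280 * 93 / 4121 = 6.32 mm

6.32 mm


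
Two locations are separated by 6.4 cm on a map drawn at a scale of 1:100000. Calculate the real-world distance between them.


ground = 6.4 cm * 100000 / 100 = 6400.0 m = 6.4 km

6.4 km


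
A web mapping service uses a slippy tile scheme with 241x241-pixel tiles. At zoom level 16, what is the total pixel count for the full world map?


tiles per axis = 2^16 = 65536
total tiles = 65536^2 = 4294967296
pixels per axis = 65536 * 241 = 15794176
total pixels = 15794176^2 = 249455995518976

249455995518976 pixels


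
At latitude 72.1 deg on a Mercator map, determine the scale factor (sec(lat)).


SF = 1 / cos(72.1) = 1 / 0.307357 = 3.254

3.254


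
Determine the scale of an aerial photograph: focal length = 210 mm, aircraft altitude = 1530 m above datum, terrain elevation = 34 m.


scale = f / (H - h) = 210 mm / 1496 m = 210 / 1496000 = 1:7124

1:7124


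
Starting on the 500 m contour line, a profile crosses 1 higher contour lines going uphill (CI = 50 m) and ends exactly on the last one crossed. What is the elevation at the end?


elevation = 500 + 1 * 50 = 550 m

550 m


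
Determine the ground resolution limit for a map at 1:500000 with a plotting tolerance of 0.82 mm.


ground = 0.82 mm * 500000 / 1000 = 410.0 m

410.0 m


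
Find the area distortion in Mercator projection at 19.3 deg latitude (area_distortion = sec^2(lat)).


area_distortion = 1/cos^2(19.3) = 1.123

1.123


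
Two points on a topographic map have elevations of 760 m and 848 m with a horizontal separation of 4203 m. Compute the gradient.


gradient = (848 - 760) / 4203 = 88 / 4203 = 0.0209

0.0209


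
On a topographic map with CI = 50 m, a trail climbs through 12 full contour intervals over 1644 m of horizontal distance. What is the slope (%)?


elevation change = 12 * 50 = 600 m
slope = 600 / 1644 * 100 = 36.5%

36.5%


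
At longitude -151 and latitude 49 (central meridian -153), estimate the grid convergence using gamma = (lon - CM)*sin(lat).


gamma = (-151 - -153) * sin(49) = 2 * 0.75471 = 1.509 degrees

1.509 degrees


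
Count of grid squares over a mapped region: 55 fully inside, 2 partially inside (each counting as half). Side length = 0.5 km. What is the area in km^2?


effective squares = 55 + 2 * 0.5 = 56.0
area = 56.0 * 0.25 = 14.0 km^2

14.0 km^2


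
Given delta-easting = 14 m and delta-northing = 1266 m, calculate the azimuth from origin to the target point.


az = atan2(14, 1266) = 0.6 deg
adjusted to 0-360: 0.6 degrees

0.6 degrees


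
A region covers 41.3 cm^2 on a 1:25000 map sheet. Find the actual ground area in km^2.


ground_area = 41.3 * (25000/100)^2 = 2581250.0 m^2 = 2.58125 km^2 ≈ 2.581 km^2

2.581 km^2


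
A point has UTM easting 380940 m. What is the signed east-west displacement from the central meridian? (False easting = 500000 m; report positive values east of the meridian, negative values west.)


displacement = 380940 - 500000 = -119060 m

-119060 m


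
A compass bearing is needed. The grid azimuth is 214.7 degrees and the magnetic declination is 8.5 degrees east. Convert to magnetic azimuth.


magnetic azimuth = grid azimuth - declination (east +ve)
mag_az = 214.7 - 8.5 = 206.2 degrees

206.2 degrees


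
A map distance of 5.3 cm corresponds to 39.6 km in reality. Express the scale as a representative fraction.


ground = 39.6 km = 3960000 cm; RF denominator = ground / map = 3960000 / 5.3 ≈ 747170; RF = 1:747170

1:747170


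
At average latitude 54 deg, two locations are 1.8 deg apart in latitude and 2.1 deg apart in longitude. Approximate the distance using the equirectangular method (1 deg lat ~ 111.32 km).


dlat_km = 1.8 * 111.32 = 200.376
dlon_km = 2.1 * 111.32 * cos(54) ≈ 137.408
dist = sqrt(200.376^2 + 137.408^2) ≈ 243.0 km

243.0 km


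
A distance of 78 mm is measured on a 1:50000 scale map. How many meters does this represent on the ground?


ground = 78 mm * 50000 / 1000 = 3900.0 m

3900.0 m


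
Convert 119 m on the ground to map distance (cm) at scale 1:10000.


map_cm = 119 * 100 / 10000 = 1.19 cm

1.19 cm


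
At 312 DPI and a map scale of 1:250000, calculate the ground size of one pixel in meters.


pixel_cm = 2.54 / 312 ≈ 0.008141 cm
ground = pixel_cm * 250000 / 100 = 2.54 * 250000 / (312 * 100) = 635000 / 31200 ≈ 20.35 m

20.35 m


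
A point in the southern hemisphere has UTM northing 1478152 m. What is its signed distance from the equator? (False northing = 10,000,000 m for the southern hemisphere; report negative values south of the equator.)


For southern: actual = 1478152 - 10000000 = -8521848 m

-8521848 m


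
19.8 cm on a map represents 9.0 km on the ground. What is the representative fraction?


ground = 9.0 km = 900000 cm; RF denominator = ground / map = 900000 / 19.8 ≈ 45455; RF = 1:45455

1:45455


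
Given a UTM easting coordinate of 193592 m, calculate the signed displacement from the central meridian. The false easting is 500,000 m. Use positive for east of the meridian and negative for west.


displacement = 193592 - 500000 = -306408 m

-306408 m


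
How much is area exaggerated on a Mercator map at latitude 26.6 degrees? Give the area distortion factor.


area_distortion = 1/cos^2(26.6) = 1.251

1.251


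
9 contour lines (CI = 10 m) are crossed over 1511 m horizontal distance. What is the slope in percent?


elevation change = 9 * 10 = 90 m
slope = 90 / 1511 * 100 = 6.0%

6.0%


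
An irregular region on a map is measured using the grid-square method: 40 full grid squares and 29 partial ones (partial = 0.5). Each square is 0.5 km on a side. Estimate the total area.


effective squares = 40 + 29 * 0.5 = 54.5
area = 54.5 * 0.25 = 13.625 km^2

13.625 km^2


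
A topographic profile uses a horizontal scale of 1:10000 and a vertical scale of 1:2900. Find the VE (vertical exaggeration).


VE = horizontal_scale / vertical_scale = 10000 / 2900 ≈ 3.4

3.4x


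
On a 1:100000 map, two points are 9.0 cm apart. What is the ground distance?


ground = 9.0 cm * 100000 / 100 = 9000.0 m = 9.0 km

9.0 km


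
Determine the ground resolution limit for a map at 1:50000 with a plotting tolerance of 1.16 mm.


ground = 1.16 mm * 50000 / 1000 = 58.0 m

58.0 m


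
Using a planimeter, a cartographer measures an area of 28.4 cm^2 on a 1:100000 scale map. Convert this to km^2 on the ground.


ground_area = 28.4 * (100000/100)^2 = 28400000.0 m^2 = 28.4 km^2

28.4 km^2


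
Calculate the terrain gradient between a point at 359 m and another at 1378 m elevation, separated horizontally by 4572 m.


gradient = (1378 - 359) / 4572 = 1019 / 4572 = 0.2229

0.2229


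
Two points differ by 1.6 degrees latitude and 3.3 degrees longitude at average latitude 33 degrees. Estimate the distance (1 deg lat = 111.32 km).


dlat_km = 1.6 * 111.32 = 178.112
dlon_km = 3.3 * 111.32 * cos(33) ≈ 308.091
dist = sqrt(178.112^2 + 308.091^2) ≈ 355.9 km

355.9 km


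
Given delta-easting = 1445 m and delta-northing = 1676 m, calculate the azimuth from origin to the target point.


az = atan2(1445, 1676) = 40.8 deg
adjusted to 0-360: 40.8 degrees

40.8 degrees


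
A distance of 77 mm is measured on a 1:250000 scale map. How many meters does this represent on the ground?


ground = 77 mm * 250000 / 1000 = 19250.0 m

19250.0 m


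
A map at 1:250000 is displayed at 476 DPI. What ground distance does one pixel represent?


pixel_cm = 2.54 / 476 ≈ 0.005336 cm
ground = pixel_cm * 250000 / 100 = 2.54 * 250000 / (476 * 100) = 635000 / 47600 ≈ 13.34 m

13.34 m


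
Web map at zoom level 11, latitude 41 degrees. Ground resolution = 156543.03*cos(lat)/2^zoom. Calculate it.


res = 156543.03 * cos(41) / 2^11 = 156543.03 * 0.75470958 / 2048 = 57.69 m/pixel

57.69 m/pixel


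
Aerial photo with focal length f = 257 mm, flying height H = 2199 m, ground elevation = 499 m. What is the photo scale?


scale = f / (H - h) = 257 mm / 1700 m = 257 / 1700000 = 1:6615

1:6615


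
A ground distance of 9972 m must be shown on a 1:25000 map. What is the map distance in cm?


map_cm = 9972 * 100 / 25000 = 39.888 cm ≈ 39.89 cm

39.89 cm


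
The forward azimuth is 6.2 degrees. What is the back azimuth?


back azimuth = (6.2 + 180) mod 360 = 186.2 degrees

186.2 degrees


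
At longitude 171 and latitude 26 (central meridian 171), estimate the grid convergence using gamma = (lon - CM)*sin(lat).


gamma = (171 - 171) * sin(26) = 0 * 0.438371 = 0.0 degrees

0.0 degrees


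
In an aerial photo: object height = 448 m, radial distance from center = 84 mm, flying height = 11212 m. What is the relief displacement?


d = h * r / H = 448 * 84 / 11212 = 3.36 mm

3.36 mm


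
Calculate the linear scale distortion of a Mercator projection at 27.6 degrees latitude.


SF = 1 / cos(27.6) = 1 / 0.886204 = 1.128

1.128


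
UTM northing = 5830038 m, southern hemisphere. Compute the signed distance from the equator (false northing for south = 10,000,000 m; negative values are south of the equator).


For southern: actual = 5830038 - 10000000 = -4169962 m

-4169962 m


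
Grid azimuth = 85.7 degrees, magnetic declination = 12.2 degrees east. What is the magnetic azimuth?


magnetic azimuth = grid azimuth - declination (east +ve)
mag_az = 85.7 - 12.2 = 73.5 degrees

73.5 degrees


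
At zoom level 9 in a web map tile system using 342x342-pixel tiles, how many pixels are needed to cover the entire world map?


tiles per axis = 2^9 = 512
total tiles = 512^2 = 262144
pixels per axis = 512 * 342 = 175104
total pixels = 175104^2 = 30661410816

30661410816 pixels


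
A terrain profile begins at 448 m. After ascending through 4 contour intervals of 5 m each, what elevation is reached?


elevation = 448 + 4 * 5 = 468 m

468 m


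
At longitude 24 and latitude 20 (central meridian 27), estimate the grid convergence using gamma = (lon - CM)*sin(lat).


gamma = (24 - 27) * sin(20) = -3 * 0.34202 = -1.026 degrees

-1.026 degrees


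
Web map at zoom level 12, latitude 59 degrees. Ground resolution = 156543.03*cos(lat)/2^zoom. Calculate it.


res = 156543.03 * cos(59) / 2^12 = 156543.03 * 0.51503807 / 4096 = 19.68 m/pixel

19.68 m/pixel


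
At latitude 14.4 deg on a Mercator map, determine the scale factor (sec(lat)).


SF = 1 / cos(14.4) = 1 / 0.968583 = 1.032

1.032


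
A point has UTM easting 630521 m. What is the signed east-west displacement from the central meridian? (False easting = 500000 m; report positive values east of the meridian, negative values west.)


displacement = 630521 - 500000 = 130521 m

130521 m


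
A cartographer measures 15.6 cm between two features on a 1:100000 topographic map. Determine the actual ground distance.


ground = 15.6 cm * 100000 / 100 = 15600.0 m = 15.6 km

15.6 km


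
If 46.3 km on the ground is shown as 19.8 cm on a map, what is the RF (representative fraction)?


ground = 46.3 km = 4630000 cm; RF denominator = ground / map = 4630000 / 19.8 ≈ 233838; RF = 1:233838

1:233838


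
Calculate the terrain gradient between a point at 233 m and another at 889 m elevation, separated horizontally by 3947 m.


gradient = (889 - 233) / 3947 = 656 / 3947 = 0.1662

0.1662


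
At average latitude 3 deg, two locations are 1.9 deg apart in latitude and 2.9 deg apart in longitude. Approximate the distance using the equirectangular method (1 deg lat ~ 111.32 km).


dlat_km = 1.9 * 111.32 = 211.508
dlon_km = 2.9 * 111.32 * cos(3) ≈ 322.386
dist = sqrt(211.508^2 + 322.386^2) ≈ 385.6 km

385.6 km


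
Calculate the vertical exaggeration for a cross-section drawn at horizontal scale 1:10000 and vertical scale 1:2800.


VE = horizontal_scale / vertical_scale = 10000 / 2800 ≈ 3.6

3.6x


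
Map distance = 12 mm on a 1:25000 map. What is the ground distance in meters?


ground = 12 mm * 25000 / 1000 = 300.0 m

300.0 m


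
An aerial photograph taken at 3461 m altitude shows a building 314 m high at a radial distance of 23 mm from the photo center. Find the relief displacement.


d = h * r / H = 314 * 23 / 3461 = 2.09 mm

2.09 mm


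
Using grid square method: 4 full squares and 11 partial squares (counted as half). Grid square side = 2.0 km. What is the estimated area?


effective squares = 4 + 11 * 0.5 = 9.5
area = 9.5 * 4.0 = 38.0 km^2

38.0 km^2


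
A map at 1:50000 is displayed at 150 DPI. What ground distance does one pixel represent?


pixel_cm = 2.54 / 150 ≈ 0.016933 cm
ground = pixel_cm * 50000 / 100 = 2.54 * 50000 / (150 * 100) = 127000 / 15000 ≈ 8.47 m

8.47 m


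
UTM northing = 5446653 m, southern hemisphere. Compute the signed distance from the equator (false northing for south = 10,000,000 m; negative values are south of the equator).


For southern: actual = 5446653 - 10000000 = -4553347 m

-4553347 m


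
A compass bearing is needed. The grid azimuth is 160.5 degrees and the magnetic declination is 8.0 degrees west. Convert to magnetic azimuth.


magnetic azimuth = grid azimuth - declination (east +ve)
mag_az = 160.5 - -8.0 = 168.5 degrees

168.5 degrees


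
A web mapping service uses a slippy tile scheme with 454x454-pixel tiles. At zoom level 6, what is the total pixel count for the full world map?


tiles per axis = 2^6 = 64
total tiles = 64^2 = 4096
pixels per axis = 64 * 454 = 29056
total pixels = 29056^2 = 844251136

844251136 pixels


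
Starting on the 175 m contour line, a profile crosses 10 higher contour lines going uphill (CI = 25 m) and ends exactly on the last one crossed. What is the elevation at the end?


elevation = 175 + 10 * 25 = 425 m

425 m


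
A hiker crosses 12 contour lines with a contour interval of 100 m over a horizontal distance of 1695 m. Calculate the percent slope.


elevation change = 12 * 100 = 1200 m
slope = 1200 / 1695 * 100 = 70.8%

70.8%


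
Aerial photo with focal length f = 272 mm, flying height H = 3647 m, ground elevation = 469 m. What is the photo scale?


scale = f / (H - h) = 272 mm / 3178 m = 272 / 3178000 = 1:11684

1:11684


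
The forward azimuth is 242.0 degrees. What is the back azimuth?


back azimuth = (242.0 + 180) mod 360 = 62.0 degrees

62.0 degrees


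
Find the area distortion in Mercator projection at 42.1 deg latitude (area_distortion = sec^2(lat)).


area_distortion = 1/cos^2(42.1) = 1.816

1.816


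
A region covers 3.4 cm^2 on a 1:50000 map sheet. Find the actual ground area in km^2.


ground_area = 3.4 * (50000/100)^2 = 850000.0 m^2 = 0.85 km^2

0.85 km^2


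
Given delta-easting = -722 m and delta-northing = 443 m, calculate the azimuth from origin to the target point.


az = atan2(-722, 443) = -58.5 deg
adjusted to 0-360: 301.5 degrees

301.5 degrees


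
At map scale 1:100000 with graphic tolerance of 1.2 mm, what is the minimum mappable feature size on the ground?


ground = 1.2 mm * 100000 / 1000 = 120.0 m

120.0 m


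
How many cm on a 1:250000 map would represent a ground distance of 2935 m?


map_cm = 2935 * 100 / 250000 = 1.174 cm ≈ 1.17 cm

1.17 cm


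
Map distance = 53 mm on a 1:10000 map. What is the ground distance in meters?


ground = 53 mm * 10000 / 1000 = 530.0 m

530.0 m


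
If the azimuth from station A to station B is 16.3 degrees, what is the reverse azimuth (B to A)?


back azimuth = (16.3 + 180) mod 360 = 196.3 degrees

196.3 degrees


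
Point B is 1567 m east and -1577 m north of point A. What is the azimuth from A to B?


az = atan2(1567, -1577) = 135.2 deg
adjusted to 0-360: 135.2 degrees

135.2 degrees


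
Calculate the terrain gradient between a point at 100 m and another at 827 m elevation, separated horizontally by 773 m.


gradient = (827 - 100) / 773 = 727 / 773 = 0.9405

0.9405


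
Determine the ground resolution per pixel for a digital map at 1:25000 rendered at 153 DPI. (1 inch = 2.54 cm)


pixel_cm = 2.54 / 153 ≈ 0.016601 cm
ground = pixel_cm * 25000 / 100 = 2.54 * 25000 / (153 * 100) = 63500 / 15300 ≈ 4.15 m

4.15 m


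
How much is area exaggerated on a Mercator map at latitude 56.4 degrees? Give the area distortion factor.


area_distortion = 1/cos^2(56.4) = 3.265

3.265


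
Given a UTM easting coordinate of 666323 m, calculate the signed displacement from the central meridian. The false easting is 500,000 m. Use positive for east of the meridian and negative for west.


displacement = 666323 - 500000 = 166323 m

166323 m


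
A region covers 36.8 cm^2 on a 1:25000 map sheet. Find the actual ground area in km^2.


ground_area = 36.8 * (25000/100)^2 = 2300000.0 m^2 = 2.3 km^2

2.3 km^2


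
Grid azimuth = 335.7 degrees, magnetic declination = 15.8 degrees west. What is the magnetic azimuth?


magnetic azimuth = grid azimuth - declination (east +ve)
mag_az = 335.7 - -15.8 = 351.5 degrees

351.5 degrees


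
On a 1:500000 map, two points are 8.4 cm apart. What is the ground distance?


ground = 8.4 cm * 500000 / 100 = 42000.0 m = 42.0 km

42.0 km


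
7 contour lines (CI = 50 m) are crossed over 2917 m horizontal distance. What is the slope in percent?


elevation change = 7 * 50 = 350 m
slope = 350 / 2917 * 100 = 12.0%

12.0%


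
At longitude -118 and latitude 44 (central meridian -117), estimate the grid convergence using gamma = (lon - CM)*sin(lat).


gamma = (-118 - -117) * sin(44) = -1 * 0.694658 = -0.695 degrees

-0.695 degrees


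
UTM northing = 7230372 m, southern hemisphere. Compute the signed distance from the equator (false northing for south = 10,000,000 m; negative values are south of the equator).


For southern: actual = 7230372 - 10000000 = -2769628 m

-2769628 m
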